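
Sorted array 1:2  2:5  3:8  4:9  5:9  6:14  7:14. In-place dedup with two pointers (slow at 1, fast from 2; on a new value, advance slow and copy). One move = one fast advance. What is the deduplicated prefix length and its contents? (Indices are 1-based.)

length 5; prefix = [2, 5, 8, 9, 14]

slow=1 fast=2: a[fast]=5≠a[slow]=2 write a[2]=5, slow++,fast++
slow=2 fast=3: a[fast]=8≠a[slow]=5 write a[3]=8, slow++,fast++
slow=3 fast=4: a[fast]=9≠a[slow]=8 write a[4]=9, slow++,fast++
slow=4 fast=5: a[fast]=9=a[slow] dup, fast++
slow=4 fast=6: a[fast]=14≠a[slow]=9 write a[5]=14, slow++,fast++
slow=5 fast=7: a[fast]=14=a[slow] dup, fast++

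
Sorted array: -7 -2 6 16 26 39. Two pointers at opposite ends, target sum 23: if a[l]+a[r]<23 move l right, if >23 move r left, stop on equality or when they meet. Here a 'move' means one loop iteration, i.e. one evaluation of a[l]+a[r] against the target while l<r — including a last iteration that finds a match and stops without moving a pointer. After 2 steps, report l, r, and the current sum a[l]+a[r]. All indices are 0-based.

l=0 r=5: -7+39=32 >23, r--
l=0 r=4: -7+26=19 <23, l++

l=1, r=4, sum=24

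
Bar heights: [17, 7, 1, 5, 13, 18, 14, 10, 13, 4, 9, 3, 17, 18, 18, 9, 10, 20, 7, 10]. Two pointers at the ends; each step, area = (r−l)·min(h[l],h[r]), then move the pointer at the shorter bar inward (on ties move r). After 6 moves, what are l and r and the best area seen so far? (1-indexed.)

l=5, r=18, best area=289

[1,20] min(17,10)*19=190 best=190 * → r--
[1,19] min(17,7)*18=126 best=190 → r--
[1,18] min(17,20)*17=289 best=289 * → l++
[2,18] min(7,20)*16=112 best=289 → l++
[3,18] min(1,20)*15=15 best=289 → l++
[4,18] min(5,20)*14=70 best=289 → l++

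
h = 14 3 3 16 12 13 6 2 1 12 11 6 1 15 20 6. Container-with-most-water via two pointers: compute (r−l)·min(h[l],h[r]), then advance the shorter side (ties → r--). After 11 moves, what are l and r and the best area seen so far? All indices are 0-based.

[0,15] min(14,6)*15=90 best=90 * → r--
[0,14] min(14,20)*14=196 best=196 * → l++
[1,14] min(3,20)*13=39 best=196 → l++
[2,14] min(3,20)*12=36 best=196 → l++
[3,14] min(16,20)*11=176 best=196 → l++
[4,14] min(12,20)*10=120 best=196 → l++
[5,14] min(13,20)*9=117 best=196 → l++
[6,14] min(6,20)*8=48 best=196 → l++
[7,14] min(2,20)*7=14 best=196 → l++
[8,14] min(1,20)*6=6 best=196 → l++
[9,14] min(12,20)*5=60 best=196 → l++

l=10, r=14, best area=196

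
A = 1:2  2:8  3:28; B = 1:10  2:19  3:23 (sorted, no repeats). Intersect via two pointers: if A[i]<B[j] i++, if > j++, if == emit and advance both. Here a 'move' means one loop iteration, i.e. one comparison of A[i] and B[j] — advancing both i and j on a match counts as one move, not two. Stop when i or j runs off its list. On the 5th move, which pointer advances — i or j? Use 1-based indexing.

[i=1,j=1] 2<10 → i++
[i=2,j=1] 8<10 → i++
[i=3,j=1] 28>10 → j++
[i=3,j=2] 28>19 → j++
[i=3,j=3] 28>23 → j++

j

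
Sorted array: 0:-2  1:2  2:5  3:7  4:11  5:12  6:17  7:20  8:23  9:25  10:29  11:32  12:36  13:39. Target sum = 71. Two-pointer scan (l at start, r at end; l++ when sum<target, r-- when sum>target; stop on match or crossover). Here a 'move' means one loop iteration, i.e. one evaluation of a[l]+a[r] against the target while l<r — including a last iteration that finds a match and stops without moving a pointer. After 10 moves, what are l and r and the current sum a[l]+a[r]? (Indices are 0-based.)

l=0 r=13: -2+39=37 <71, l++
l=1 r=13: 2+39=41 <71, l++
l=2 r=13: 5+39=44 <71, l++
l=3 r=13: 7+39=46 <71, l++
l=4 r=13: 11+39=50 <71, l++
l=5 r=13: 12+39=51 <71, l++
l=6 r=13: 17+39=56 <71, l++
l=7 r=13: 20+39=59 <71, l++
l=8 r=13: 23+39=62 <71, l++
l=9 r=13: 25+39=64 <71, l++

l=10, r=13, sum=68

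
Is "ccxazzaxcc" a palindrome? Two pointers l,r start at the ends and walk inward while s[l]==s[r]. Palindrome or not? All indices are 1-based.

palindrome

l=1 r=10: 'c'=='c', l++,r--
l=2 r=9: 'c'=='c', l++,r--
l=3 r=8: 'x'=='x', l++,r--
l=4 r=7: 'a'=='a', l++,r--
l=5 r=6: 'z'=='z', l++,r--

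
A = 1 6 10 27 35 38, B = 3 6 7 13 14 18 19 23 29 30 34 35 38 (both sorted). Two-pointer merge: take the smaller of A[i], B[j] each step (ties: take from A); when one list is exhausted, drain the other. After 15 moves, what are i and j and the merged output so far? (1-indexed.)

[i=1,j=1] A[i]=1<=B[j]=3 take 1 → i++
[i=2,j=1] A[i]=6>B[j]=3 take 3 → j++
[i=2,j=2] A[i]=6<=B[j]=6 take 6 → i++
[i=3,j=2] A[i]=10>B[j]=6 take 6 → j++
[i=3,j=3] A[i]=10>B[j]=7 take 7 → j++
[i=3,j=4] A[i]=10<=B[j]=13 take 10 → i++
[i=4,j=4] A[i]=27>B[j]=13 take 13 → j++
[i=4,j=5] A[i]=27>B[j]=14 take 14 → j++
[i=4,j=6] A[i]=27>B[j]=18 take 18 → j++
[i=4,j=7] A[i]=27>B[j]=19 take 19 → j++
[i=4,j=8] A[i]=27>B[j]=23 take 23 → j++
[i=4,j=9] A[i]=27<=B[j]=29 take 27 → i++
[i=5,j=9] A[i]=35>B[j]=29 take 29 → j++
[i=5,j=10] A[i]=35>B[j]=30 take 30 → j++
[i=5,j=11] A[i]=35>B[j]=34 take 34 → j++

i=5, j=12, merged so far=[1, 3, 6, 6, 7, 10, 13, 14, 18, 19, 23, 27, 29, 30, 34]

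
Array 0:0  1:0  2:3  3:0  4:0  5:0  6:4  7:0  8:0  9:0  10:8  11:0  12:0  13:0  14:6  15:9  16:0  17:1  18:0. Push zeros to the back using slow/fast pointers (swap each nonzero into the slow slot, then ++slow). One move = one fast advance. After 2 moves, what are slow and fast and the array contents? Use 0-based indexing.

slow=0, fast=2, a=[0, 0, 3, 0, 0, 0, 4, 0, 0, 0, 8, 0, 0, 0, 6, 9, 0, 1, 0]

slow=0 fast=0: a[fast]=0, fast++
slow=0 fast=1: a[fast]=0, fast++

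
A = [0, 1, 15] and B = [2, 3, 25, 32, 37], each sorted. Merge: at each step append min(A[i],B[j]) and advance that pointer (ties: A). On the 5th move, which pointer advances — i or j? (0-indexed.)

i

i=0 j=0: A[i]=0<=B[j]=2 take 0, i++
i=1 j=0: A[i]=1<=B[j]=2 take 1, i++
i=2 j=0: A[i]=15>B[j]=2 take 2, j++
i=2 j=1: A[i]=15>B[j]=3 take 3, j++
i=2 j=2: A[i]=15<=B[j]=25 take 15, i++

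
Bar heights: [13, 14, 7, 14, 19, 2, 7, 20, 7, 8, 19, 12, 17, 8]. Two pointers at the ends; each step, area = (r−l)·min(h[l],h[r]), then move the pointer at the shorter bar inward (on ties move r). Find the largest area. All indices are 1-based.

max area = 156

l=1 r=14: min(13,8)*13=104 best=104 *, r--
l=1 r=13: min(13,17)*12=156 best=156 *, l++
l=2 r=13: min(14,17)*11=154 best=156, l++
l=3 r=13: min(7,17)*10=70 best=156, l++
l=4 r=13: min(14,17)*9=126 best=156, l++
l=5 r=13: min(19,17)*8=136 best=156, r--
l=5 r=12: min(19,12)*7=84 best=156, r--
l=5 r=11: min(19,19)*6=114 best=156, r--
l=5 r=10: min(19,8)*5=40 best=156, r--
l=5 r=9: min(19,7)*4=28 best=156, r--
l=5 r=8: min(19,20)*3=57 best=156, l++
l=6 r=8: min(2,20)*2=4 best=156, l++
l=7 r=8: min(7,20)*1=7 best=156, l++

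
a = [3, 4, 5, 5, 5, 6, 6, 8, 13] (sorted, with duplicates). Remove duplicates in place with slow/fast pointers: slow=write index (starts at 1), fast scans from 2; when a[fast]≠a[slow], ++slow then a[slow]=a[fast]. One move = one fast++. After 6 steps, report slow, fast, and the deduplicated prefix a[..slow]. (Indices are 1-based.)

slow=4, fast=8, prefix=[3, 4, 5, 6]

slow=1 fast=2: a[fast]=4≠a[slow]=3 write a[2]=4, slow++,fast++
slow=2 fast=3: a[fast]=5≠a[slow]=4 write a[3]=5, slow++,fast++
slow=3 fast=4: a[fast]=5=a[slow] dup, fast++
slow=3 fast=5: a[fast]=5=a[slow] dup, fast++
slow=3 fast=6: a[fast]=6≠a[slow]=5 write a[4]=6, slow++,fast++
slow=4 fast=7: a[fast]=6=a[slow] dup, fast++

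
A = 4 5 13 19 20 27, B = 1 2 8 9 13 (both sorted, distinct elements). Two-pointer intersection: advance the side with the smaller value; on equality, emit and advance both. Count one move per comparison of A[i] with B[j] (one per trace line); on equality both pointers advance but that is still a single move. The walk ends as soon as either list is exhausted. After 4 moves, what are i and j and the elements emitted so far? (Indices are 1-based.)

i=1 j=1: 4>1, j++
i=1 j=2: 4>2, j++
i=1 j=3: 4<8, i++
i=2 j=3: 5<8, i++

i=3, j=3, emitted=[]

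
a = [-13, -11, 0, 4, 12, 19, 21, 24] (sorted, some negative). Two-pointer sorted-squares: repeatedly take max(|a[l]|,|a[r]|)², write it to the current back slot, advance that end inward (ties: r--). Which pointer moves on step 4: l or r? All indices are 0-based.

l=0 r=7: |-13|<=|24| out[7]=576, r--
l=0 r=6: |-13|<=|21| out[6]=441, r--
l=0 r=5: |-13|<=|19| out[5]=361, r--
l=0 r=4: |-13|>|12| out[4]=169, l++

l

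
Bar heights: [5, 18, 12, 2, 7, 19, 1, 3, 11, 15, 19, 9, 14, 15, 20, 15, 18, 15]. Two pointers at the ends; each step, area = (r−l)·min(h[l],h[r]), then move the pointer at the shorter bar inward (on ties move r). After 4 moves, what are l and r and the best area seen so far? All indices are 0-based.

l=1, r=14, best area=270

[0,17] min(5,15)*17=85 best=85 * → l++
[1,17] min(18,15)*16=240 best=240 * → r--
[1,16] min(18,18)*15=270 best=270 * → r--
[1,15] min(18,15)*14=210 best=270 → r--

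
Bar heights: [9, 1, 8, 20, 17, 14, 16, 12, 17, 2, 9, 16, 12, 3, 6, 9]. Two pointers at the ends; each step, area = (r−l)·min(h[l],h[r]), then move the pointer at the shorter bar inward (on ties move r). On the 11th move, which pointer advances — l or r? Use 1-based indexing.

r

[1,16] min(9,9)*15=135 best=135 * → r--
[1,15] min(9,6)*14=84 best=135 → r--
[1,14] min(9,3)*13=39 best=135 → r--
[1,13] min(9,12)*12=108 best=135 → l++
[2,13] min(1,12)*11=11 best=135 → l++
[3,13] min(8,12)*10=80 best=135 → l++
[4,13] min(20,12)*9=108 best=135 → r--
[4,12] min(20,16)*8=128 best=135 → r--
[4,11] min(20,9)*7=63 best=135 → r--
[4,10] min(20,2)*6=12 best=135 → r--
[4,9] min(20,17)*5=85 best=135 → r--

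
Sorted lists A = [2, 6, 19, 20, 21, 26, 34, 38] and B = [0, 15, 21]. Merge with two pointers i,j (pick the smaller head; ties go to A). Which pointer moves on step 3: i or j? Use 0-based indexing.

i

i=0 j=0: A[i]=2>B[j]=0 take 0, j++
i=0 j=1: A[i]=2<=B[j]=15 take 2, i++
i=1 j=1: A[i]=6<=B[j]=15 take 6, i++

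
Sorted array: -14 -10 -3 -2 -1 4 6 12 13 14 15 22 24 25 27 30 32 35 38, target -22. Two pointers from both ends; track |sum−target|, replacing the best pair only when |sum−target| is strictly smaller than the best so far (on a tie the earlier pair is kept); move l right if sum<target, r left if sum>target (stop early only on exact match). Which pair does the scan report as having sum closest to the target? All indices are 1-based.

pair (-14, -10) with sum -24 (|Δ|=2)

[1,19] -14+38=24 d=46 * → r--
[1,18] -14+35=21 d=43 * → r--
[1,17] -14+32=18 d=40 * → r--
[1,16] -14+30=16 d=38 * → r--
[1,15] -14+27=13 d=35 * → r--
[1,14] -14+25=11 d=33 * → r--
[1,13] -14+24=10 d=32 * → r--
[1,12] -14+22=8 d=30 * → r--
[1,11] -14+15=1 d=23 * → r--
[1,10] -14+14=0 d=22 * → r--
[1,9] -14+13=-1 d=21 * → r--
[1,8] -14+12=-2 d=20 * → r--
[1,7] -14+6=-8 d=14 * → r--
[1,6] -14+4=-10 d=12 * → r--
[1,5] -14+-1=-15 d=7 * → r--
[1,4] -14+-2=-16 d=6 * → r--
[1,3] -14+-3=-17 d=5 * → r--
[1,2] -14+-10=-24 d=2 * → l++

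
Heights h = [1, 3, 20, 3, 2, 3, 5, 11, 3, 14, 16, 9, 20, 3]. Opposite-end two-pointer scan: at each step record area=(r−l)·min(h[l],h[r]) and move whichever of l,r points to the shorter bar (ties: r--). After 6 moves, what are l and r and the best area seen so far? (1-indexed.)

[1,14] min(1,3)*13=13 best=13 * → l++
[2,14] min(3,3)*12=36 best=36 * → r--
[2,13] min(3,20)*11=33 best=36 → l++
[3,13] min(20,20)*10=200 best=200 * → r--
[3,12] min(20,9)*9=81 best=200 → r--
[3,11] min(20,16)*8=128 best=200 → r--

l=3, r=10, best area=200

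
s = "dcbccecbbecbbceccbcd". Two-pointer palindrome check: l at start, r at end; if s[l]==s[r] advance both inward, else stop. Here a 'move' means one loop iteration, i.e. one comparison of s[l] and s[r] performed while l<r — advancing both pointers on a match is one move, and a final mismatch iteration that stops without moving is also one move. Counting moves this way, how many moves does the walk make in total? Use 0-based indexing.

l=0 r=19: 'd'=='d', l++,r--
l=1 r=18: 'c'=='c', l++,r--
l=2 r=17: 'b'=='b', l++,r--
l=3 r=16: 'c'=='c', l++,r--
l=4 r=15: 'c'=='c', l++,r--
l=5 r=14: 'e'=='e', l++,r--
l=6 r=13: 'c'=='c', l++,r--
l=7 r=12: 'b'=='b', l++,r--
l=8 r=11: 'b'=='b', l++,r--
l=9 r=10: 'e'!='c', stop

10 moves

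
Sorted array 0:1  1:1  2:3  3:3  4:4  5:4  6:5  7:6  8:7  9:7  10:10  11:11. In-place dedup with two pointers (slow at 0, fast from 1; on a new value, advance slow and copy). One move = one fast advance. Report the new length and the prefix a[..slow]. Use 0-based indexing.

length 8; prefix = [1, 3, 4, 5, 6, 7, 10, 11]

slow=0 fast=1: a[fast]=1=a[slow] dup, fast++
slow=0 fast=2: a[fast]=3≠a[slow]=1 write a[1]=3, slow++,fast++
slow=1 fast=3: a[fast]=3=a[slow] dup, fast++
slow=1 fast=4: a[fast]=4≠a[slow]=3 write a[2]=4, slow++,fast++
slow=2 fast=5: a[fast]=4=a[slow] dup, fast++
slow=2 fast=6: a[fast]=5≠a[slow]=4 write a[3]=5, slow++,fast++
slow=3 fast=7: a[fast]=6≠a[slow]=5 write a[4]=6, slow++,fast++
slow=4 fast=8: a[fast]=7≠a[slow]=6 write a[5]=7, slow++,fast++
slow=5 fast=9: a[fast]=7=a[slow] dup, fast++
slow=5 fast=10: a[fast]=10≠a[slow]=7 write a[6]=10, slow++,fast++
slow=6 fast=11: a[fast]=11≠a[slow]=10 write a[7]=11, slow++,fast++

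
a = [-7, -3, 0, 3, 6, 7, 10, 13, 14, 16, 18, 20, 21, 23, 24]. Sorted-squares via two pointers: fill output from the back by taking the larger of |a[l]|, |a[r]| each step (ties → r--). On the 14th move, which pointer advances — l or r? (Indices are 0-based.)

[0,14] |-7|<=|24| out[14]=576 → r--
[0,13] |-7|<=|23| out[13]=529 → r--
[0,12] |-7|<=|21| out[12]=441 → r--
[0,11] |-7|<=|20| out[11]=400 → r--
[0,10] |-7|<=|18| out[10]=324 → r--
[0,9] |-7|<=|16| out[9]=256 → r--
[0,8] |-7|<=|14| out[8]=196 → r--
[0,7] |-7|<=|13| out[7]=169 → r--
[0,6] |-7|<=|10| out[6]=100 → r--
[0,5] |-7|<=|7| out[5]=49 → r--
[0,4] |-7|>|6| out[4]=49 → l++
[1,4] |-3|<=|6| out[3]=36 → r--
[1,3] |-3|<=|3| out[2]=9 → r--
[1,2] |-3|>|0| out[1]=9 → l++

l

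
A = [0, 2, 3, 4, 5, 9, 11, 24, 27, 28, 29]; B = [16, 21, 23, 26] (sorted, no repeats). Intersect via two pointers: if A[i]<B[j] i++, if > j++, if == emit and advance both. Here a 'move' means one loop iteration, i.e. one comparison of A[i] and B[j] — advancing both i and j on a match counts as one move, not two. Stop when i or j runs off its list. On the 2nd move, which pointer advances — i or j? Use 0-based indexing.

i

i=0 j=0: 0<16, i++
i=1 j=0: 2<16, i++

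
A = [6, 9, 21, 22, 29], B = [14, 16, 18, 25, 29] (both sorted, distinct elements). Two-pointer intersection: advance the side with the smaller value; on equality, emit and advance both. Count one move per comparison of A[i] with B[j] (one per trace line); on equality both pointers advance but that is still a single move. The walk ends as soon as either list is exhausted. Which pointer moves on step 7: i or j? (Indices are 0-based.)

i

[i=0,j=0] 6<14 → i++
[i=1,j=0] 9<14 → i++
[i=2,j=0] 21>14 → j++
[i=2,j=1] 21>16 → j++
[i=2,j=2] 21>18 → j++
[i=2,j=3] 21<25 → i++
[i=3,j=3] 22<25 → i++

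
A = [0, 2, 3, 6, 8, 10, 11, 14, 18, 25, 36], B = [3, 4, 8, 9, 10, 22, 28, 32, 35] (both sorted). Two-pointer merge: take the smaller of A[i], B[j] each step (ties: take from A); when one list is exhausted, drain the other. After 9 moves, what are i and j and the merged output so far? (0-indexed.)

i=0 j=0: A[i]=0<=B[j]=3 take 0, i++
i=1 j=0: A[i]=2<=B[j]=3 take 2, i++
i=2 j=0: A[i]=3<=B[j]=3 take 3, i++
i=3 j=0: A[i]=6>B[j]=3 take 3, j++
i=3 j=1: A[i]=6>B[j]=4 take 4, j++
i=3 j=2: A[i]=6<=B[j]=8 take 6, i++
i=4 j=2: A[i]=8<=B[j]=8 take 8, i++
i=5 j=2: A[i]=10>B[j]=8 take 8, j++
i=5 j=3: A[i]=10>B[j]=9 take 9, j++

i=5, j=4, merged so far=[0, 2, 3, 3, 4, 6, 8, 8, 9]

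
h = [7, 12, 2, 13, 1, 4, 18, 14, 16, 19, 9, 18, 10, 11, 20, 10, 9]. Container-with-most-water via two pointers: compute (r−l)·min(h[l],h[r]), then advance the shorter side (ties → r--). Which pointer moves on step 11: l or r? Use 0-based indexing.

[0,16] min(7,9)*16=112 best=112 * → l++
[1,16] min(12,9)*15=135 best=135 * → r--
[1,15] min(12,10)*14=140 best=140 * → r--
[1,14] min(12,20)*13=156 best=156 * → l++
[2,14] min(2,20)*12=24 best=156 → l++
[3,14] min(13,20)*11=143 best=156 → l++
[4,14] min(1,20)*10=10 best=156 → l++
[5,14] min(4,20)*9=36 best=156 → l++
[6,14] min(18,20)*8=144 best=156 → l++
[7,14] min(14,20)*7=98 best=156 → l++
[8,14] min(16,20)*6=96 best=156 → l++

l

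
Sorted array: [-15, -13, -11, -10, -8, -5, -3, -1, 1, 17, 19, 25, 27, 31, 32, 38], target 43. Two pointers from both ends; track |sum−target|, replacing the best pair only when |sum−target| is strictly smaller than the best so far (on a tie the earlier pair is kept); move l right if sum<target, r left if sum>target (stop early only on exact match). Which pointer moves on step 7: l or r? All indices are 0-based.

l

l=0 r=15: -15+38=23 d=20 *, l++
l=1 r=15: -13+38=25 d=18 *, l++
l=2 r=15: -11+38=27 d=16 *, l++
l=3 r=15: -10+38=28 d=15 *, l++
l=4 r=15: -8+38=30 d=13 *, l++
l=5 r=15: -5+38=33 d=10 *, l++
l=6 r=15: -3+38=35 d=8 *, l++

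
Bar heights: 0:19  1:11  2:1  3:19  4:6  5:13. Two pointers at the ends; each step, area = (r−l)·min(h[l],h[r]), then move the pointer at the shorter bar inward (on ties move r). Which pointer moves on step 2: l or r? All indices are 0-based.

[0,5] min(19,13)*5=65 best=65 * → r--
[0,4] min(19,6)*4=24 best=65 → r--

r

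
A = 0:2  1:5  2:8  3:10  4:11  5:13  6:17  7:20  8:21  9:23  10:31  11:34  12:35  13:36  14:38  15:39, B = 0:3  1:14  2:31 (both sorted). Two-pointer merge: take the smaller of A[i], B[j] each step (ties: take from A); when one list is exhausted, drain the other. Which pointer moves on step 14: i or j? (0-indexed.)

[i=0,j=0] A[i]=2<=B[j]=3 take 2 → i++
[i=1,j=0] A[i]=5>B[j]=3 take 3 → j++
[i=1,j=1] A[i]=5<=B[j]=14 take 5 → i++
[i=2,j=1] A[i]=8<=B[j]=14 take 8 → i++
[i=3,j=1] A[i]=10<=B[j]=14 take 10 → i++
[i=4,j=1] A[i]=11<=B[j]=14 take 11 → i++
[i=5,j=1] A[i]=13<=B[j]=14 take 13 → i++
[i=6,j=1] A[i]=17>B[j]=14 take 14 → j++
[i=6,j=2] A[i]=17<=B[j]=31 take 17 → i++
[i=7,j=2] A[i]=20<=B[j]=31 take 20 → i++
[i=8,j=2] A[i]=21<=B[j]=31 take 21 → i++
[i=9,j=2] A[i]=23<=B[j]=31 take 23 → i++
[i=10,j=2] A[i]=31<=B[j]=31 take 31 → i++
[i=11,j=2] A[i]=34>B[j]=31 take 31 → j++

j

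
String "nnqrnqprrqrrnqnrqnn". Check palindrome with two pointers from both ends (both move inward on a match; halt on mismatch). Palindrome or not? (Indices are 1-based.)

not a palindrome (mismatch at 7,13)

l=1 r=19: 'n'=='n', l++,r--
l=2 r=18: 'n'=='n', l++,r--
l=3 r=17: 'q'=='q', l++,r--
l=4 r=16: 'r'=='r', l++,r--
l=5 r=15: 'n'=='n', l++,r--
l=6 r=14: 'q'=='q', l++,r--
l=7 r=13: 'p'!='n', stop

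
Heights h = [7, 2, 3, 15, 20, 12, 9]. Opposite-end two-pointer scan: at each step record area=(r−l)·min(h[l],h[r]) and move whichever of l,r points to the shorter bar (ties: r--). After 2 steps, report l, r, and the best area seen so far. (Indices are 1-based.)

[1,7] min(7,9)*6=42 best=42 * → l++
[2,7] min(2,9)*5=10 best=42 → l++

l=3, r=7, best area=42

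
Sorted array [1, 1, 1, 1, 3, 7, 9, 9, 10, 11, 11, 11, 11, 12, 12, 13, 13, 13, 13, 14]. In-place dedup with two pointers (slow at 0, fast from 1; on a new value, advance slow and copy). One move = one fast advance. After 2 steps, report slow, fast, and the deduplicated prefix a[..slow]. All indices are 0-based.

slow=0, fast=3, prefix=[1]

(s=0,f=1) a[fast]=1=a[slow] dup → fast++
(s=0,f=2) a[fast]=1=a[slow] dup → fast++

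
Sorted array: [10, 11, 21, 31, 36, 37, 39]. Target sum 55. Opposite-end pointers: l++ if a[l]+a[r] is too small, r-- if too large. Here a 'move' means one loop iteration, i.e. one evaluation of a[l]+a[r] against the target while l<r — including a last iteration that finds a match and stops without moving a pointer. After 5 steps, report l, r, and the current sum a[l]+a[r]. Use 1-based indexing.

[1,7] 10+39=49 <55 → l++
[2,7] 11+39=50 <55 → l++
[3,7] 21+39=60 >55 → r--
[3,6] 21+37=58 >55 → r--
[3,5] 21+36=57 >55 → r--

l=3, r=4, sum=52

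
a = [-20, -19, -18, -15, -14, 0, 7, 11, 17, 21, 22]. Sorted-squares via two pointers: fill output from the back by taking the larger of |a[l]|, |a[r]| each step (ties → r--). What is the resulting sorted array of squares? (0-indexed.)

[0, 49, 121, 196, 225, 289, 324, 361, 400, 441, 484]

l=0 r=10: |-20|<=|22| out[10]=484, r--
l=0 r=9: |-20|<=|21| out[9]=441, r--
l=0 r=8: |-20|>|17| out[8]=400, l++
l=1 r=8: |-19|>|17| out[7]=361, l++
l=2 r=8: |-18|>|17| out[6]=324, l++
l=3 r=8: |-15|<=|17| out[5]=289, r--
l=3 r=7: |-15|>|11| out[4]=225, l++
l=4 r=7: |-14|>|11| out[3]=196, l++
l=5 r=7: |0|<=|11| out[2]=121, r--
l=5 r=6: |0|<=|7| out[1]=49, r--
l=5 r=5: |0|<=|0| out[0]=0, r--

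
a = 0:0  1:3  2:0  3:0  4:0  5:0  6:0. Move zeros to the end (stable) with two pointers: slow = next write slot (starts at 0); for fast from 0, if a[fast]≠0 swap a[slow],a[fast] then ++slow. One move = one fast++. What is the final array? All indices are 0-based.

[3, 0, 0, 0, 0, 0, 0]

(s=0,f=0) a[fast]=0 → fast++
(s=0,f=1) a[fast]=3≠0 swap→a[0]=3 → slow++,fast++
(s=1,f=2) a[fast]=0 → fast++
(s=1,f=3) a[fast]=0 → fast++
(s=1,f=4) a[fast]=0 → fast++
(s=1,f=5) a[fast]=0 → fast++
(s=1,f=6) a[fast]=0 → fast++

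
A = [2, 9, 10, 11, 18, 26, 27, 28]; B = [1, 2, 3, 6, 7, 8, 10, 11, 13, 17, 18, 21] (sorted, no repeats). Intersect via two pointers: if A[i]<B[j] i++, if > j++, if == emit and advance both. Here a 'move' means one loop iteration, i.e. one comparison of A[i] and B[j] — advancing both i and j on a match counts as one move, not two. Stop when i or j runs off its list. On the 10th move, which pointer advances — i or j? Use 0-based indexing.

j

i=0 j=0: 2>1, j++
i=0 j=1: 2==2 emit, i++,j++
i=1 j=2: 9>3, j++
i=1 j=3: 9>6, j++
i=1 j=4: 9>7, j++
i=1 j=5: 9>8, j++
i=1 j=6: 9<10, i++
i=2 j=6: 10==10 emit, i++,j++
i=3 j=7: 11==11 emit, i++,j++
i=4 j=8: 18>13, j++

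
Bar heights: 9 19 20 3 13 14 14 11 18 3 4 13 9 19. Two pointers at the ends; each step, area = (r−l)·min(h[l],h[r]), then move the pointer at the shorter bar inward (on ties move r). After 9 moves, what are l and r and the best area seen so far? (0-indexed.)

[0,13] min(9,19)*13=117 best=117 * → l++
[1,13] min(19,19)*12=228 best=228 * → r--
[1,12] min(19,9)*11=99 best=228 → r--
[1,11] min(19,13)*10=130 best=228 → r--
[1,10] min(19,4)*9=36 best=228 → r--
[1,9] min(19,3)*8=24 best=228 → r--
[1,8] min(19,18)*7=126 best=228 → r--
[1,7] min(19,11)*6=66 best=228 → r--
[1,6] min(19,14)*5=70 best=228 → r--

l=1, r=5, best area=228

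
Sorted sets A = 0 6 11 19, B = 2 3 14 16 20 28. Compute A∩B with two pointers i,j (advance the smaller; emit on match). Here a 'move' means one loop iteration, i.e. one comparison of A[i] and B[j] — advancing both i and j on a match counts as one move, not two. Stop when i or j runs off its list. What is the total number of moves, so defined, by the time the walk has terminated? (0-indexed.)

8 moves

[i=0,j=0] 0<2 → i++
[i=1,j=0] 6>2 → j++
[i=1,j=1] 6>3 → j++
[i=1,j=2] 6<14 → i++
[i=2,j=2] 11<14 → i++
[i=3,j=2] 19>14 → j++
[i=3,j=3] 19>16 → j++
[i=3,j=4] 19<20 → i++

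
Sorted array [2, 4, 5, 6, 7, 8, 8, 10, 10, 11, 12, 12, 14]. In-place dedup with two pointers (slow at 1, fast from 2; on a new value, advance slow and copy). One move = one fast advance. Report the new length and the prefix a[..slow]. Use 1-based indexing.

length 10; prefix = [2, 4, 5, 6, 7, 8, 10, 11, 12, 14]

(s=1,f=2) a[fast]=4≠a[slow]=2 write a[2]=4 → slow++,fast++
(s=2,f=3) a[fast]=5≠a[slow]=4 write a[3]=5 → slow++,fast++
(s=3,f=4) a[fast]=6≠a[slow]=5 write a[4]=6 → slow++,fast++
(s=4,f=5) a[fast]=7≠a[slow]=6 write a[5]=7 → slow++,fast++
(s=5,f=6) a[fast]=8≠a[slow]=7 write a[6]=8 → slow++,fast++
(s=6,f=7) a[fast]=8=a[slow] dup → fast++
(s=6,f=8) a[fast]=10≠a[slow]=8 write a[7]=10 → slow++,fast++
(s=7,f=9) a[fast]=10=a[slow] dup → fast++
(s=7,f=10) a[fast]=11≠a[slow]=10 write a[8]=11 → slow++,fast++
(s=8,f=11) a[fast]=12≠a[slow]=11 write a[9]=12 → slow++,fast++
(s=9,f=12) a[fast]=12=a[slow] dup → fast++
(s=9,f=13) a[fast]=14≠a[slow]=12 write a[10]=14 → slow++,fast++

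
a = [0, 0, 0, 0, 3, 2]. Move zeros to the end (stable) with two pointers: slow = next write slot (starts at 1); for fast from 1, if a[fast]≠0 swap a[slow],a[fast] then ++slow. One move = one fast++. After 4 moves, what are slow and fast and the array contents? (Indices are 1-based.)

(s=1,f=1) a[fast]=0 → fast++
(s=1,f=2) a[fast]=0 → fast++
(s=1,f=3) a[fast]=0 → fast++
(s=1,f=4) a[fast]=0 → fast++

slow=1, fast=5, a=[0, 0, 0, 0, 3, 2]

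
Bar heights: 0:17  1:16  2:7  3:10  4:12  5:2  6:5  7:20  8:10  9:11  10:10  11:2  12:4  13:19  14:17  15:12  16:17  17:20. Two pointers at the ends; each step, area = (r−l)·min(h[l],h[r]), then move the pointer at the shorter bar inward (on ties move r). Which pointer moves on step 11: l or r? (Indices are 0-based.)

[0,17] min(17,20)*17=289 best=289 * → l++
[1,17] min(16,20)*16=256 best=289 → l++
[2,17] min(7,20)*15=105 best=289 → l++
[3,17] min(10,20)*14=140 best=289 → l++
[4,17] min(12,20)*13=156 best=289 → l++
[5,17] min(2,20)*12=24 best=289 → l++
[6,17] min(5,20)*11=55 best=289 → l++
[7,17] min(20,20)*10=200 best=289 → r--
[7,16] min(20,17)*9=153 best=289 → r--
[7,15] min(20,12)*8=96 best=289 → r--
[7,14] min(20,17)*7=119 best=289 → r--

r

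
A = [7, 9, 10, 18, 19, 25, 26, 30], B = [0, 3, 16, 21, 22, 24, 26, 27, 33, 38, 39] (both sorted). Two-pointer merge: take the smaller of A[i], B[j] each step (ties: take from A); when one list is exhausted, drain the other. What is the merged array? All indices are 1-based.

[0, 3, 7, 9, 10, 16, 18, 19, 21, 22, 24, 25, 26, 26, 27, 30, 33, 38, 39]

i=1 j=1: A[i]=7>B[j]=0 take 0, j++
i=1 j=2: A[i]=7>B[j]=3 take 3, j++
i=1 j=3: A[i]=7<=B[j]=16 take 7, i++
i=2 j=3: A[i]=9<=B[j]=16 take 9, i++
i=3 j=3: A[i]=10<=B[j]=16 take 10, i++
i=4 j=3: A[i]=18>B[j]=16 take 16, j++
i=4 j=4: A[i]=18<=B[j]=21 take 18, i++
i=5 j=4: A[i]=19<=B[j]=21 take 19, i++
i=6 j=4: A[i]=25>B[j]=21 take 21, j++
i=6 j=5: A[i]=25>B[j]=22 take 22, j++
i=6 j=6: A[i]=25>B[j]=24 take 24, j++
i=6 j=7: A[i]=25<=B[j]=26 take 25, i++
i=7 j=7: A[i]=26<=B[j]=26 take 26, i++
i=8 j=7: A[i]=30>B[j]=26 take 26, j++
i=8 j=8: A[i]=30>B[j]=27 take 27, j++
i=8 j=9: A[i]=30<=B[j]=33 take 30, i++
i=9 j=9: A done, take B[j]=33, j++
i=9 j=10: A done, take B[j]=38, j++
i=9 j=11: A done, take B[j]=39, j++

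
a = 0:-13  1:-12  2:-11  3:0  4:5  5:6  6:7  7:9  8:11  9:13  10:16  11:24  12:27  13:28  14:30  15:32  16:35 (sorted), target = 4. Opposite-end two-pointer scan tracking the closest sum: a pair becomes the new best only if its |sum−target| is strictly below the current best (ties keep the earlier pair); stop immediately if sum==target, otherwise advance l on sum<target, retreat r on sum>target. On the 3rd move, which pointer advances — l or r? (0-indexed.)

r

l=0 r=16: -13+35=22 d=18 *, r--
l=0 r=15: -13+32=19 d=15 *, r--
l=0 r=14: -13+30=17 d=13 *, r--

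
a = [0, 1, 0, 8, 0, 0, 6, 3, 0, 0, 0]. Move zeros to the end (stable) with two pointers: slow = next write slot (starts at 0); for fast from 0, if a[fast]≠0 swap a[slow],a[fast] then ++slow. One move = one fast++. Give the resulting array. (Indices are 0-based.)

[1, 8, 6, 3, 0, 0, 0, 0, 0, 0, 0]

(s=0,f=0) a[fast]=0 → fast++
(s=0,f=1) a[fast]=1≠0 swap→a[0]=1 → slow++,fast++
(s=1,f=2) a[fast]=0 → fast++
(s=1,f=3) a[fast]=8≠0 swap→a[1]=8 → slow++,fast++
(s=2,f=4) a[fast]=0 → fast++
(s=2,f=5) a[fast]=0 → fast++
(s=2,f=6) a[fast]=6≠0 swap→a[2]=6 → slow++,fast++
(s=3,f=7) a[fast]=3≠0 swap→a[3]=3 → slow++,fast++
(s=4,f=8) a[fast]=0 → fast++
(s=4,f=9) a[fast]=0 → fast++
(s=4,f=10) a[fast]=0 → fast++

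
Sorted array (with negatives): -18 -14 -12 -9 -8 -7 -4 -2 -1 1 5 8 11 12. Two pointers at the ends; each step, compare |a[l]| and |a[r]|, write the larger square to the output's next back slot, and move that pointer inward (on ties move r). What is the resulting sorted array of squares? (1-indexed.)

[1,14] |-18|>|12| out[14]=324 → l++
[2,14] |-14|>|12| out[13]=196 → l++
[3,14] |-12|<=|12| out[12]=144 → r--
[3,13] |-12|>|11| out[11]=144 → l++
[4,13] |-9|<=|11| out[10]=121 → r--
[4,12] |-9|>|8| out[9]=81 → l++
[5,12] |-8|<=|8| out[8]=64 → r--
[5,11] |-8|>|5| out[7]=64 → l++
[6,11] |-7|>|5| out[6]=49 → l++
[7,11] |-4|<=|5| out[5]=25 → r--
[7,10] |-4|>|1| out[4]=16 → l++
[8,10] |-2|>|1| out[3]=4 → l++
[9,10] |-1|<=|1| out[2]=1 → r--
[9,9] |-1|<=|-1| out[1]=1 → r--

[1, 1, 4, 16, 25, 49, 64, 64, 81, 121, 144, 144, 196, 324]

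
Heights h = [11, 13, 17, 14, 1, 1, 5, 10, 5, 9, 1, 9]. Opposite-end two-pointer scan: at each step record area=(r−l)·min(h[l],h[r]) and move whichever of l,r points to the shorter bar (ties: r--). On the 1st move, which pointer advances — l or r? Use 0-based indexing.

l=0 r=11: min(11,9)*11=99 best=99 *, r--

r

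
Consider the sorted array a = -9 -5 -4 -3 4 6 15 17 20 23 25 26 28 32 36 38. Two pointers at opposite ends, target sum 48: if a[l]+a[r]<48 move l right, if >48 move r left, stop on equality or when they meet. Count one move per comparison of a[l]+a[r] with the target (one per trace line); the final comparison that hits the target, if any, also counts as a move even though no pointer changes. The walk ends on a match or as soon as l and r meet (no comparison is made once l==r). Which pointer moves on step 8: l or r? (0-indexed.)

r

[0,15] -9+38=29 <48 → l++
[1,15] -5+38=33 <48 → l++
[2,15] -4+38=34 <48 → l++
[3,15] -3+38=35 <48 → l++
[4,15] 4+38=42 <48 → l++
[5,15] 6+38=44 <48 → l++
[6,15] 15+38=53 >48 → r--
[6,14] 15+36=51 >48 → r--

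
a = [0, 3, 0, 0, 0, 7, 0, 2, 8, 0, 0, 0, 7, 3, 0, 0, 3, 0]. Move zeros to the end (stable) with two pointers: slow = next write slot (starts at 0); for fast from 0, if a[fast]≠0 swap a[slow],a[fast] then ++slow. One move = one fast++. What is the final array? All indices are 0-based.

(s=0,f=0) a[fast]=0 → fast++
(s=0,f=1) a[fast]=3≠0 swap→a[0]=3 → slow++,fast++
(s=1,f=2) a[fast]=0 → fast++
(s=1,f=3) a[fast]=0 → fast++
(s=1,f=4) a[fast]=0 → fast++
(s=1,f=5) a[fast]=7≠0 swap→a[1]=7 → slow++,fast++
(s=2,f=6) a[fast]=0 → fast++
(s=2,f=7) a[fast]=2≠0 swap→a[2]=2 → slow++,fast++
(s=3,f=8) a[fast]=8≠0 swap→a[3]=8 → slow++,fast++
(s=4,f=9) a[fast]=0 → fast++
(s=4,f=10) a[fast]=0 → fast++
(s=4,f=11) a[fast]=0 → fast++
(s=4,f=12) a[fast]=7≠0 swap→a[4]=7 → slow++,fast++
(s=5,f=13) a[fast]=3≠0 swap→a[5]=3 → slow++,fast++
(s=6,f=14) a[fast]=0 → fast++
(s=6,f=15) a[fast]=0 → fast++
(s=6,f=16) a[fast]=3≠0 swap→a[6]=3 → slow++,fast++
(s=7,f=17) a[fast]=0 → fast++

[3, 7, 2, 8, 7, 3, 3, 0, 0, 0, 0, 0, 0, 0, 0, 0, 0, 0]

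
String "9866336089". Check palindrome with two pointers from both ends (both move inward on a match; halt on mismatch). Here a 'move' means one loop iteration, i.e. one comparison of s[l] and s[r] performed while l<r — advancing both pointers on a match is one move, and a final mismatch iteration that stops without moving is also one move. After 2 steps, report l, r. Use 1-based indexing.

l=3, r=8

l=1 r=10: '9'=='9', l++,r--
l=2 r=9: '8'=='8', l++,r--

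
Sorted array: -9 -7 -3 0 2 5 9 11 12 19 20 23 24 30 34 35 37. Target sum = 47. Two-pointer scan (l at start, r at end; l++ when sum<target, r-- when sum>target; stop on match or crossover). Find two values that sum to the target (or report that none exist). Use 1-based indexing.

(12, 35)

[1,17] -9+37=28 <47 → l++
[2,17] -7+37=30 <47 → l++
[3,17] -3+37=34 <47 → l++
[4,17] 0+37=37 <47 → l++
[5,17] 2+37=39 <47 → l++
[6,17] 5+37=42 <47 → l++
[7,17] 9+37=46 <47 → l++
[8,17] 11+37=48 >47 → r--
[8,16] 11+35=46 <47 → l++
[9,16] 12+35=47 → found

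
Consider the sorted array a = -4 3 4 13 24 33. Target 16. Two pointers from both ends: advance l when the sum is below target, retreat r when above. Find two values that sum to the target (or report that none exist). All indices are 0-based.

(3, 13)

[0,5] -4+33=29 >16 → r--
[0,4] -4+24=20 >16 → r--
[0,3] -4+13=9 <16 → l++
[1,3] 3+13=16 → found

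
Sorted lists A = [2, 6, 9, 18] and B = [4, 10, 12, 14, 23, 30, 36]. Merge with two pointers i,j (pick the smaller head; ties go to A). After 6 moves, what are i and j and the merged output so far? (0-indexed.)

[i=0,j=0] A[i]=2<=B[j]=4 take 2 → i++
[i=1,j=0] A[i]=6>B[j]=4 take 4 → j++
[i=1,j=1] A[i]=6<=B[j]=10 take 6 → i++
[i=2,j=1] A[i]=9<=B[j]=10 take 9 → i++
[i=3,j=1] A[i]=18>B[j]=10 take 10 → j++
[i=3,j=2] A[i]=18>B[j]=12 take 12 → j++

i=3, j=3, merged so far=[2, 4, 6, 9, 10, 12]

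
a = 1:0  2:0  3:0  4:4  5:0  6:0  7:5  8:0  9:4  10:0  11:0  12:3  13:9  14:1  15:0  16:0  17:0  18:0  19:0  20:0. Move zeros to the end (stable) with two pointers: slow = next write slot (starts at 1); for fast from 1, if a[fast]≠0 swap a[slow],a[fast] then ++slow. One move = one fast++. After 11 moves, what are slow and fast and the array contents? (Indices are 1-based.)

slow=4, fast=12, a=[4, 5, 4, 0, 0, 0, 0, 0, 0, 0, 0, 3, 9, 1, 0, 0, 0, 0, 0, 0]

(s=1,f=1) a[fast]=0 → fast++
(s=1,f=2) a[fast]=0 → fast++
(s=1,f=3) a[fast]=0 → fast++
(s=1,f=4) a[fast]=4≠0 swap→a[1]=4 → slow++,fast++
(s=2,f=5) a[fast]=0 → fast++
(s=2,f=6) a[fast]=0 → fast++
(s=2,f=7) a[fast]=5≠0 swap→a[2]=5 → slow++,fast++
(s=3,f=8) a[fast]=0 → fast++
(s=3,f=9) a[fast]=4≠0 swap→a[3]=4 → slow++,fast++
(s=4,f=10) a[fast]=0 → fast++
(s=4,f=11) a[fast]=0 → fast++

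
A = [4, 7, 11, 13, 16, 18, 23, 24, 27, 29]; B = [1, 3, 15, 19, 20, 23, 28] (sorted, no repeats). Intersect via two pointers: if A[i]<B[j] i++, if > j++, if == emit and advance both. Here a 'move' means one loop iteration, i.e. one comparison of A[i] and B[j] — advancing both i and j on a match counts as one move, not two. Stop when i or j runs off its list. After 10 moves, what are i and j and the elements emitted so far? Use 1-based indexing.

[i=1,j=1] 4>1 → j++
[i=1,j=2] 4>3 → j++
[i=1,j=3] 4<15 → i++
[i=2,j=3] 7<15 → i++
[i=3,j=3] 11<15 → i++
[i=4,j=3] 13<15 → i++
[i=5,j=3] 16>15 → j++
[i=5,j=4] 16<19 → i++
[i=6,j=4] 18<19 → i++
[i=7,j=4] 23>19 → j++

i=7, j=5, emitted=[]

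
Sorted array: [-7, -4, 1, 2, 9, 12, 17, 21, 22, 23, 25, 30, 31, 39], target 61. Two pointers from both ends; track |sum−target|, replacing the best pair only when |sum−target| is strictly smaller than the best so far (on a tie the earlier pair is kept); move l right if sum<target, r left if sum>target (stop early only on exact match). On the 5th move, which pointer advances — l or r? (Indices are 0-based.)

l=0 r=13: -7+39=32 d=29 *, l++
l=1 r=13: -4+39=35 d=26 *, l++
l=2 r=13: 1+39=40 d=21 *, l++
l=3 r=13: 2+39=41 d=20 *, l++
l=4 r=13: 9+39=48 d=13 *, l++

l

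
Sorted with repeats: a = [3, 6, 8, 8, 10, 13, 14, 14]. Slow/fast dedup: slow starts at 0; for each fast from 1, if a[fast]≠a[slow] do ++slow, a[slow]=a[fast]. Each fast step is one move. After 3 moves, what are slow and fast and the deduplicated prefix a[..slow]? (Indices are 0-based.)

(s=0,f=1) a[fast]=6≠a[slow]=3 write a[1]=6 → slow++,fast++
(s=1,f=2) a[fast]=8≠a[slow]=6 write a[2]=8 → slow++,fast++
(s=2,f=3) a[fast]=8=a[slow] dup → fast++

slow=2, fast=4, prefix=[3, 6, 8]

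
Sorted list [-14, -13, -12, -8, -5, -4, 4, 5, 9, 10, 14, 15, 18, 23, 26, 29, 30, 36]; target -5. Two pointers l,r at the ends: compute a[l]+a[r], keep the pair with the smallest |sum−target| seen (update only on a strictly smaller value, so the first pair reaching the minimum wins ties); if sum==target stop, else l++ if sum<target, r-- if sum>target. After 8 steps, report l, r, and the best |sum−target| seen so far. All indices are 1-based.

l=1, r=10, best |Δ|=5

l=1 r=18: -14+36=22 d=27 *, r--
l=1 r=17: -14+30=16 d=21 *, r--
l=1 r=16: -14+29=15 d=20 *, r--
l=1 r=15: -14+26=12 d=17 *, r--
l=1 r=14: -14+23=9 d=14 *, r--
l=1 r=13: -14+18=4 d=9 *, r--
l=1 r=12: -14+15=1 d=6 *, r--
l=1 r=11: -14+14=0 d=5 *, r--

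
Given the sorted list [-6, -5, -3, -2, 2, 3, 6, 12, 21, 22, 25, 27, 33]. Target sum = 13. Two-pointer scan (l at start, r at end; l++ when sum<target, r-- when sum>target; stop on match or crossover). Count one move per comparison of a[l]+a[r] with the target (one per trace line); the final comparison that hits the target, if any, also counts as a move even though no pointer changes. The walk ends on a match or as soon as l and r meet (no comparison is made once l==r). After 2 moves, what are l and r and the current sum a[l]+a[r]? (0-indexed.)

l=0, r=10, sum=19

[0,12] -6+33=27 >13 → r--
[0,11] -6+27=21 >13 → r--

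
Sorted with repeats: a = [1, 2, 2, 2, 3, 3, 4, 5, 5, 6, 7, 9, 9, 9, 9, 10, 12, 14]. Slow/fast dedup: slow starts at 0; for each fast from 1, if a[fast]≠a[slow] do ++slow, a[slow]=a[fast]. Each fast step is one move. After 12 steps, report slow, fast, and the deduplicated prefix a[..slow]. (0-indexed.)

slow=0 fast=1: a[fast]=2≠a[slow]=1 write a[1]=2, slow++,fast++
slow=1 fast=2: a[fast]=2=a[slow] dup, fast++
slow=1 fast=3: a[fast]=2=a[slow] dup, fast++
slow=1 fast=4: a[fast]=3≠a[slow]=2 write a[2]=3, slow++,fast++
slow=2 fast=5: a[fast]=3=a[slow] dup, fast++
slow=2 fast=6: a[fast]=4≠a[slow]=3 write a[3]=4, slow++,fast++
slow=3 fast=7: a[fast]=5≠a[slow]=4 write a[4]=5, slow++,fast++
slow=4 fast=8: a[fast]=5=a[slow] dup, fast++
slow=4 fast=9: a[fast]=6≠a[slow]=5 write a[5]=6, slow++,fast++
slow=5 fast=10: a[fast]=7≠a[slow]=6 write a[6]=7, slow++,fast++
slow=6 fast=11: a[fast]=9≠a[slow]=7 write a[7]=9, slow++,fast++
slow=7 fast=12: a[fast]=9=a[slow] dup, fast++

slow=7, fast=13, prefix=[1, 2, 3, 4, 5, 6, 7, 9]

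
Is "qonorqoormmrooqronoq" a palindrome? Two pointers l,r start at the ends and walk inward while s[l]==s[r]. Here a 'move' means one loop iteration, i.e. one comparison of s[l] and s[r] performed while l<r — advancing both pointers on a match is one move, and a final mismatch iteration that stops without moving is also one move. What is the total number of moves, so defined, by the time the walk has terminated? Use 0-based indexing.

[0,19] 'q'=='q' → l++,r--
[1,18] 'o'=='o' → l++,r--
[2,17] 'n'=='n' → l++,r--
[3,16] 'o'=='o' → l++,r--
[4,15] 'r'=='r' → l++,r--
[5,14] 'q'=='q' → l++,r--
[6,13] 'o'=='o' → l++,r--
[7,12] 'o'=='o' → l++,r--
[8,11] 'r'=='r' → l++,r--
[9,10] 'm'=='m' → l++,r--

10 moves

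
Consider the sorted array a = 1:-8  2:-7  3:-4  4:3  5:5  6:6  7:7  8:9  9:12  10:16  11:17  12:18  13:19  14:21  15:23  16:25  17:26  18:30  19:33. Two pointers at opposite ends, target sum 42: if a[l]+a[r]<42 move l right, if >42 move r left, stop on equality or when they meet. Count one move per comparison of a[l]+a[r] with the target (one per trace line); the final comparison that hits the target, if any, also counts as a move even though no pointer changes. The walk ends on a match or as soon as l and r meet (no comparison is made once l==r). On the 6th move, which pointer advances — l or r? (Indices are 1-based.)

[1,19] -8+33=25 <42 → l++
[2,19] -7+33=26 <42 → l++
[3,19] -4+33=29 <42 → l++
[4,19] 3+33=36 <42 → l++
[5,19] 5+33=38 <42 → l++
[6,19] 6+33=39 <42 → l++

l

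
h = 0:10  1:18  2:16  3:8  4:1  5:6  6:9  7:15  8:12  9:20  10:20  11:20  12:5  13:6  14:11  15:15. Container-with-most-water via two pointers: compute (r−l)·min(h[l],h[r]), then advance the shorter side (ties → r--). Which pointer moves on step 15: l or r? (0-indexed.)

r

l=0 r=15: min(10,15)*15=150 best=150 *, l++
l=1 r=15: min(18,15)*14=210 best=210 *, r--
l=1 r=14: min(18,11)*13=143 best=210, r--
l=1 r=13: min(18,6)*12=72 best=210, r--
l=1 r=12: min(18,5)*11=55 best=210, r--
l=1 r=11: min(18,20)*10=180 best=210, l++
l=2 r=11: min(16,20)*9=144 best=210, l++
l=3 r=11: min(8,20)*8=64 best=210, l++
l=4 r=11: min(1,20)*7=7 best=210, l++
l=5 r=11: min(6,20)*6=36 best=210, l++
l=6 r=11: min(9,20)*5=45 best=210, l++
l=7 r=11: min(15,20)*4=60 best=210, l++
l=8 r=11: min(12,20)*3=36 best=210, l++
l=9 r=11: min(20,20)*2=40 best=210, r--
l=9 r=10: min(20,20)*1=20 best=210, r--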